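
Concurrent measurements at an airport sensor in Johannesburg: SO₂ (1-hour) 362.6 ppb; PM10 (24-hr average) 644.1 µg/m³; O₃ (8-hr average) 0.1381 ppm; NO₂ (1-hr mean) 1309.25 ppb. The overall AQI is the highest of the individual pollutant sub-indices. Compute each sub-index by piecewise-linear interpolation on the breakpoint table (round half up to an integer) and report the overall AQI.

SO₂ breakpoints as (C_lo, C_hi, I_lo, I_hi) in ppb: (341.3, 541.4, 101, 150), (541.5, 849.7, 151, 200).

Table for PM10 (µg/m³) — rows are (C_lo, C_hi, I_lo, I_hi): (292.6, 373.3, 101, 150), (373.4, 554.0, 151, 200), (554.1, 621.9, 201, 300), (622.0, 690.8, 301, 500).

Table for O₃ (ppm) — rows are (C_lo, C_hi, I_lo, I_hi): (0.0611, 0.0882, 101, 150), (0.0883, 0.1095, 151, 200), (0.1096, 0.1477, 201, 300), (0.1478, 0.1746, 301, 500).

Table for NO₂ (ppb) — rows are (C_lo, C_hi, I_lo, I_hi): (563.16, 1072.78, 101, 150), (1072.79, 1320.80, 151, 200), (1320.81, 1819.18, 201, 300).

365

SO₂: row 341.3–541.4 (AQI 101–150). (150−101)·(362.6−341.3)/(541.4−341.3) + 101 = 49·21.3/200.1 + 101 ≈ 106.22 → 106.
PM10: 644.1 lies in 622.0–690.8, so I_lo=301, I_hi=500, C_lo=622.0, C_hi=690.8.
(500−301)/(690.8−622.0) × (644.1−622.0) + 301 = 199/68.8 × 22.1 + 301 ≈ 364.92 → 365.
O₃ 0.1381: bracket 0.1096–0.1477 → index 201–300; slope 99/0.0381, offset 0.0285.
AQI = 201 + 99/0.0381·0.0285 ≈ 275.06 ⇒ 275.
NO₂: 1309.25 ∈ [1072.79, 1320.80] ↔ index [151, 200].
151 + (1309.25−1072.79)·(200−151)/(1320.80−1072.79) = 151 + 236.46·49/248.01 ≈ 197.72, so AQI = 198.
Sub-indices: SO₂→106, PM10→365, O₃→275, NO₂→198. Overall AQI = max = 365; dominant pollutant is PM10.
AQI 365: Hazardous.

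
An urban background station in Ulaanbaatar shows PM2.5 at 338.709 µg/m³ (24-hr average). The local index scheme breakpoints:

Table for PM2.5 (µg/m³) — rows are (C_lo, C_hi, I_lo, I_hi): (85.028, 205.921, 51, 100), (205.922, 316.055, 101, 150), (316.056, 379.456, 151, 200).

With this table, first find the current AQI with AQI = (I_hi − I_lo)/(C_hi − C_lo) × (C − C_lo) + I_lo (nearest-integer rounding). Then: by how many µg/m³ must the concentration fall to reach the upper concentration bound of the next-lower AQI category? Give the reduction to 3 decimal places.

22.654

PM2.5: 338.709 ∈ [316.056, 379.456] ↔ index [151, 200].
151 + (338.709−316.056)·(200−151)/(379.456−316.056) = 151 + 22.653·49/63.400 ≈ 168.51, so AQI = 169.
Current AQI 169 is in the Unhealthy range (151–200). The next-lower category tops out at AQI 150, whose upper concentration bound is 316.055 µg/m³.
Reduction needed = 338.709 − 316.055 = 22.654 µg/m³.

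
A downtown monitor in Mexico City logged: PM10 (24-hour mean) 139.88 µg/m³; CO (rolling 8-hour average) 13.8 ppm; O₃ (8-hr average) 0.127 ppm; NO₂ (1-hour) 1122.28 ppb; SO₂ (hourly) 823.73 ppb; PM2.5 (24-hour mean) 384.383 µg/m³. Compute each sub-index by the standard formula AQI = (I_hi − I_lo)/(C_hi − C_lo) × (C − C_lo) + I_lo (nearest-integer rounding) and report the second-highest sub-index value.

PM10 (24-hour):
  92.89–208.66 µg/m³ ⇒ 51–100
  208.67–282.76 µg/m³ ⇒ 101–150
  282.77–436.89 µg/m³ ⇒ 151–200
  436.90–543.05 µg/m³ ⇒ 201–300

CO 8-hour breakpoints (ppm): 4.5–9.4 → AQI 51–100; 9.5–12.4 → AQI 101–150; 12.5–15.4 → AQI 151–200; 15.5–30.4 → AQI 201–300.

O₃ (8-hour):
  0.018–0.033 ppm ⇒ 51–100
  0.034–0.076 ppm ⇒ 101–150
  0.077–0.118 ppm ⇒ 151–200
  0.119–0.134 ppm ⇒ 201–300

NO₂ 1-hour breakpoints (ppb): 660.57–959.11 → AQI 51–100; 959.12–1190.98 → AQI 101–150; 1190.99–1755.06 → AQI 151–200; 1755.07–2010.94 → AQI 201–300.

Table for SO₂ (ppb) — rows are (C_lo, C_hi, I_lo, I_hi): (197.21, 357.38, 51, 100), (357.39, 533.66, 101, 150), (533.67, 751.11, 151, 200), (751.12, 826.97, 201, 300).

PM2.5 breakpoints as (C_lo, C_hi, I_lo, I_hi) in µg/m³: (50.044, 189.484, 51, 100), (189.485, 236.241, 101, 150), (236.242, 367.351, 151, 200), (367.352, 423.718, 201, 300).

254

PM10 139.88: bracket 92.89–208.66 → index 51–100; slope 49/115.77, offset 46.99.
AQI = 51 + 49/115.77·46.99 ≈ 70.89 ⇒ 71.
CO: 13.8 ∈ [12.5, 15.4] ↔ index [151, 200].
151 + (13.8−12.5)·(200−151)/(15.4−12.5) = 151 + 1.3·49/2.9 ≈ 172.97, so AQI = 173.
O₃ 0.127: bracket 0.119–0.134 → index 201–300; slope 99/0.015, offset 0.008.
AQI = 201 + 99/0.015·0.008 ≈ 253.80 ⇒ 254.
NO₂: row 959.12–1190.98 (AQI 101–150). (150−101)·(1122.28−959.12)/(1190.98−959.12) + 101 = 49·163.16/231.86 + 101 ≈ 135.48 → 135.
SO₂: row 751.12–826.97 (AQI 201–300). (300−201)·(823.73−751.12)/(826.97−751.12) + 201 = 99·72.61/75.85 + 201 ≈ 295.77 → 296.
PM2.5: 384.383 ∈ [367.352, 423.718] ↔ index [201, 300].
201 + (384.383−367.352)·(300−201)/(423.718−367.352) = 201 + 17.031·99/56.366 ≈ 230.91, so AQI = 231.
Sub-indices: PM10→71, CO→173, O₃→254, NO₂→135, SO₂→296, PM2.5→231. Ranked high→low: 296, 254, 231, 173, 135, 71. Second-highest sub-index = 254.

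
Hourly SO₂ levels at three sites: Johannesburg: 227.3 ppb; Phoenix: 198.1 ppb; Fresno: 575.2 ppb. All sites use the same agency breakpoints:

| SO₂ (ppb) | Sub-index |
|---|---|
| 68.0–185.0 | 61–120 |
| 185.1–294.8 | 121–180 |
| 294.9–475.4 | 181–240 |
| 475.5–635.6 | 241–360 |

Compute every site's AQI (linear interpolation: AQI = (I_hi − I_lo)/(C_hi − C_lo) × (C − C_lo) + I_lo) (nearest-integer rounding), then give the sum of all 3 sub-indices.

587

Johannesburg: 227.3 lies in 185.1–294.8, so I_lo=121, I_hi=180, C_lo=185.1, C_hi=294.8.
(180−121)/(294.8−185.1) × (227.3−185.1) + 121 = 59/109.7 × 42.2 + 121 ≈ 143.70 → 144.
Phoenix: row 185.1–294.8 (AQI 121–180). (180−121)·(198.1−185.1)/(294.8−185.1) + 121 = 59·13.0/109.7 + 121 ≈ 127.99 → 128.
Fresno: 575.2 lies in 475.5–635.6, so I_lo=241, I_hi=360, C_lo=475.5, C_hi=635.6.
(360−241)/(635.6−475.5) × (575.2−475.5) + 241 = 119/160.1 × 99.7 + 241 ≈ 315.11 → 315.
AQIs: Johannesburg=144, Phoenix=128, Fresno=315. Sum = 144 + 128 + 315 = 587.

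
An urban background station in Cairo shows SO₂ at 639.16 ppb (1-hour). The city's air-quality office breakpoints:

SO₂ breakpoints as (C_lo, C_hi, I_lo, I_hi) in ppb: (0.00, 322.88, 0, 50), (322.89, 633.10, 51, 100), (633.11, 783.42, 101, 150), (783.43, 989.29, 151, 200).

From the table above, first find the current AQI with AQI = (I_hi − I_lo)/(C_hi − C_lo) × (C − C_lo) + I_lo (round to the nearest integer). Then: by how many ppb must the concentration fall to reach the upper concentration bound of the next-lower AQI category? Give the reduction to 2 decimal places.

6.06

SO₂: 639.16 ∈ [633.11, 783.42] ↔ index [101, 150].
101 + (639.16−633.11)·(150−101)/(783.42−633.11) = 101 + 6.05·49/150.31 ≈ 102.97, so AQI = 103.
Current AQI 103 is in the Unhealthy for Sensitive Groups range (101–150). The next-lower category tops out at AQI 100, whose upper concentration bound is 633.10 ppb.
Reduction needed = 639.16 − 633.10 = 6.06 ppb.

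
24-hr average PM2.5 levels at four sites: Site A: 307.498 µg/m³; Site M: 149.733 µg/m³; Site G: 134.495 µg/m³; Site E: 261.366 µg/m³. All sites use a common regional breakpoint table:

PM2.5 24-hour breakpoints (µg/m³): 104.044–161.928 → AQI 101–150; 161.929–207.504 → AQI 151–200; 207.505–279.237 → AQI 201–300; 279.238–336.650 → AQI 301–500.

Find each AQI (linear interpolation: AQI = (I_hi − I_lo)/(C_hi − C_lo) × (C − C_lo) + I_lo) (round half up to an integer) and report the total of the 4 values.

941

Site A: 307.498 lies in 279.238–336.650, so I_lo=301, I_hi=500, C_lo=279.238, C_hi=336.650.
(500−301)/(336.650−279.238) × (307.498−279.238) + 301 = 199/57.412 × 28.260 + 301 ≈ 398.95 → 399.
Site M: row 104.044–161.928 (AQI 101–150). (150−101)·(149.733−104.044)/(161.928−104.044) + 101 = 49·45.689/57.884 + 101 ≈ 139.68 → 140.
Site G: row 104.044–161.928 (AQI 101–150). (150−101)·(134.495−104.044)/(161.928−104.044) + 101 = 49·30.451/57.884 + 101 ≈ 126.78 → 127.
Site E: 261.366 ∈ [207.505, 279.237] ↔ index [201, 300].
201 + (261.366−207.505)·(300−201)/(279.237−207.505) = 201 + 53.861·99/71.732 ≈ 275.34, so AQI = 275.
AQIs: Site A=399, Site M=140, Site G=127, Site E=275. Sum = 399 + 140 + 127 + 275 = 941.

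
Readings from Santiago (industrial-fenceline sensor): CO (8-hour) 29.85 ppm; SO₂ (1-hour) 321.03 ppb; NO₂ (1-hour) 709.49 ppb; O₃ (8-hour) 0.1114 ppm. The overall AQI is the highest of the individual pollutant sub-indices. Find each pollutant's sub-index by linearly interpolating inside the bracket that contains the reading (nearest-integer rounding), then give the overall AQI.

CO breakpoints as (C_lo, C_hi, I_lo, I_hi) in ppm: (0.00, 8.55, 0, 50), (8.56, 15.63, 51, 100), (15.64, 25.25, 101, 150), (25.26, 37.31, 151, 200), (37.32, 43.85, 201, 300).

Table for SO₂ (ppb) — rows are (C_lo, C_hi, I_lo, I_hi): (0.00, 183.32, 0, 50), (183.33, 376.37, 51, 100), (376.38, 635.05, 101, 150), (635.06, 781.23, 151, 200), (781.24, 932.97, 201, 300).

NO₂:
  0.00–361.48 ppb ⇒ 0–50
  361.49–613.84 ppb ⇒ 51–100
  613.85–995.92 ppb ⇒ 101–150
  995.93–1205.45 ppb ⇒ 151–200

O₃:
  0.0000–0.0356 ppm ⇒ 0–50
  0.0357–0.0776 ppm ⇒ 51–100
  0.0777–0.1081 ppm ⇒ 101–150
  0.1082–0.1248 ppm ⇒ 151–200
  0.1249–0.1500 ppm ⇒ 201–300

CO: 29.85 lies in 25.26–37.31, so I_lo=151, I_hi=200, C_lo=25.26, C_hi=37.31.
(200−151)/(37.31−25.26) × (29.85−25.26) + 151 = 49/12.05 × 4.59 + 151 ≈ 169.66 → 170.
SO₂: 321.03 lies in 183.33–376.37, so I_lo=51, I_hi=100, C_lo=183.33, C_hi=376.37.
(100−51)/(376.37−183.33) × (321.03−183.33) + 51 = 49/193.04 × 137.70 + 51 ≈ 85.95 → 86.
NO₂: row 613.85–995.92 (AQI 101–150). (150−101)·(709.49−613.85)/(995.92−613.85) + 101 = 49·95.64/382.07 + 101 ≈ 113.27 → 113.
O₃: row 0.1082–0.1248 (AQI 151–200). (200−151)·(0.1114−0.1082)/(0.1248−0.1082) + 151 = 49·0.0032/0.0166 + 151 ≈ 160.45 → 160.
Sub-indices: CO→170, SO₂→86, NO₂→113, O₃→160. Overall AQI = max = 170; dominant pollutant is CO.
AQI 170: Unhealthy.

170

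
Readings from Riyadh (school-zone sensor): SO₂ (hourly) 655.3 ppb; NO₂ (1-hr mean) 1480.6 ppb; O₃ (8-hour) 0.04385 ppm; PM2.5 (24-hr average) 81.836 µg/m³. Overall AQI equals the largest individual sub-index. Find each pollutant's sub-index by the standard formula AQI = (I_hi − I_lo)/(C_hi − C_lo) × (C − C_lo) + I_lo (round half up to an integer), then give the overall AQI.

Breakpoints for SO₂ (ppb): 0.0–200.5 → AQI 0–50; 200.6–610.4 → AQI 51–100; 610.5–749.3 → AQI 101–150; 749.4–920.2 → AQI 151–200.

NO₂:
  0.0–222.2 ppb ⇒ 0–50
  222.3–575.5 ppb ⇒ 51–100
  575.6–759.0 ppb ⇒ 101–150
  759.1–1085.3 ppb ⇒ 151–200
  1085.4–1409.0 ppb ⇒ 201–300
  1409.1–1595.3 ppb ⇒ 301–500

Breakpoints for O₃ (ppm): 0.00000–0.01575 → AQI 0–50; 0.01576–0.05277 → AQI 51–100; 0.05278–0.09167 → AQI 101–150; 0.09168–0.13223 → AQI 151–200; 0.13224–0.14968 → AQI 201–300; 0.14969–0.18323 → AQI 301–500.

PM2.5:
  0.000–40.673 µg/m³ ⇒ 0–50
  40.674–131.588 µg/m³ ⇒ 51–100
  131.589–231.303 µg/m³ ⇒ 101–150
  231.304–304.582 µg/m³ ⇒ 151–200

SO₂: 655.3 lies in 610.5–749.3, so I_lo=101, I_hi=150, C_lo=610.5, C_hi=749.3.
(150−101)/(749.3−610.5) × (655.3−610.5) + 101 = 49/138.8 × 44.8 + 101 ≈ 116.82 → 117.
NO₂ 1480.6: bracket 1409.1–1595.3 → index 301–500; slope 199/186.2, offset 71.5.
AQI = 301 + 199/186.2·71.5 ≈ 377.42 ⇒ 377.
O₃: row 0.01576–0.05277 (AQI 51–100). (100−51)·(0.04385−0.01576)/(0.05277−0.01576) + 51 = 49·0.02809/0.03701 + 51 ≈ 88.19 → 88.
PM2.5: 81.836 ∈ [40.674, 131.588] ↔ index [51, 100].
51 + (81.836−40.674)·(100−51)/(131.588−40.674) = 51 + 41.162·49/90.914 ≈ 73.19, so AQI = 73.
Sub-indices: SO₂→117, NO₂→377, O₃→88, PM2.5→73. Overall AQI = max = 377; dominant pollutant is NO₂.

377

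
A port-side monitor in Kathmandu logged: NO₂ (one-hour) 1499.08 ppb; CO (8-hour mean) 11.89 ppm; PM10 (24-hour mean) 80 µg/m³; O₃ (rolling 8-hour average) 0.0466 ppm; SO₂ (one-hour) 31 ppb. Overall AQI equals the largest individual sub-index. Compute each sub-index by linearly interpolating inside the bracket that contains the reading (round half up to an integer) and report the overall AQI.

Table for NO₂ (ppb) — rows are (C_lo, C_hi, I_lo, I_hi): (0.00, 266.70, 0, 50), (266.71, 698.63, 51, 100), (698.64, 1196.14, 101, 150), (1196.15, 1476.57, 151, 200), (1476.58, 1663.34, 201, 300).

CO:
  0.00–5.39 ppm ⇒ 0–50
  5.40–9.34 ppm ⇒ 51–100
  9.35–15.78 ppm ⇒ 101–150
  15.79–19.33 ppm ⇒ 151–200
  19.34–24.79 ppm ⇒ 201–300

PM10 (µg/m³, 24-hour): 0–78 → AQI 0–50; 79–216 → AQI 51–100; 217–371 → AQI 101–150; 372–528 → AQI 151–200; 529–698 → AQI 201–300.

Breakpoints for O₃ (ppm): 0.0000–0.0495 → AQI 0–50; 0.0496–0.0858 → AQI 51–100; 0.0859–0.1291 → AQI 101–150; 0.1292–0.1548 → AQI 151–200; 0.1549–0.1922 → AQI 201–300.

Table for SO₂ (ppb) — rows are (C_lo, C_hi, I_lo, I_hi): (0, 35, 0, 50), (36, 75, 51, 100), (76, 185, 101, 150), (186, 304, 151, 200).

NO₂: row 1476.58–1663.34 (AQI 201–300). (300−201)·(1499.08−1476.58)/(1663.34−1476.58) + 201 = 99·22.50/186.76 + 201 ≈ 212.93 → 213.
CO: 11.89 ∈ [9.35, 15.78] ↔ index [101, 150].
101 + (11.89−9.35)·(150−101)/(15.78−9.35) = 101 + 2.54·49/6.43 ≈ 120.36, so AQI = 120.
PM10: row 79–216 (AQI 51–100). (100−51)·(80−79)/(216−79) + 51 = 49·1/137 + 51 ≈ 51.36 → 51.
O₃: 0.0466 lies in 0.0000–0.0495, so I_lo=0, I_hi=50, C_lo=0.0000, C_hi=0.0495.
(50−0)/(0.0495−0.0000) × (0.0466−0.0000) + 0 = 50/0.0495 × 0.0466 + 0 ≈ 47.07 → 47.
SO₂: 31 lies in 0–35, so I_lo=0, I_hi=50, C_lo=0, C_hi=35.
(50−0)/(35−0) × (31−0) + 0 = 50/35 × 31 + 0 ≈ 44.29 → 44.
Sub-indices: NO₂→213, CO→120, PM10→51, O₃→47, SO₂→44. Overall AQI = max = 213; dominant pollutant is NO₂.
AQI 213: Very Unhealthy.

213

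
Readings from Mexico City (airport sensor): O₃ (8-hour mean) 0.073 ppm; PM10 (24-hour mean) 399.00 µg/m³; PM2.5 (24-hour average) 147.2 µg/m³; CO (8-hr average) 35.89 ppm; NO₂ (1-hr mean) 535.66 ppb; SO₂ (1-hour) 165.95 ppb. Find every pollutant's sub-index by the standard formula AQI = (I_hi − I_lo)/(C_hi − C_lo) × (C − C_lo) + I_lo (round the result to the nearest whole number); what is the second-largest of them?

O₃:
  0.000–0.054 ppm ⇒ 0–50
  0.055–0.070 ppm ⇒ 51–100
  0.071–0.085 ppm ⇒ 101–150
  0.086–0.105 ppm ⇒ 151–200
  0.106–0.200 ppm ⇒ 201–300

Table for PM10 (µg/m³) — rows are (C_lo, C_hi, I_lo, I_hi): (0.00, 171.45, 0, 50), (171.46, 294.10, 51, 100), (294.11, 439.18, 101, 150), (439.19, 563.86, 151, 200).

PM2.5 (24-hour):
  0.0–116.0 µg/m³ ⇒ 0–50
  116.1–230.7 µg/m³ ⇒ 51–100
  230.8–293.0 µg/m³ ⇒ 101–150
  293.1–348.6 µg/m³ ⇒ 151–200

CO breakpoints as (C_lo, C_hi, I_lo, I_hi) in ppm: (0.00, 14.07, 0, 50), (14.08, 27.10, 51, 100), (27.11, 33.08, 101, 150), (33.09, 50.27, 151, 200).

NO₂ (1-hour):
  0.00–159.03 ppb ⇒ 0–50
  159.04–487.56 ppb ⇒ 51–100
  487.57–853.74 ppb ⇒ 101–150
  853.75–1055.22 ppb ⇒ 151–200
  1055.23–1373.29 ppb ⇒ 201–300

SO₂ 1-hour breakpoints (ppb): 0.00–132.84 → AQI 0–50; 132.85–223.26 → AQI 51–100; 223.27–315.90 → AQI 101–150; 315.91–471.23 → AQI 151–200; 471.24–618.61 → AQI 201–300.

136

O₃: 0.073 lies in 0.071–0.085, so I_lo=101, I_hi=150, C_lo=0.071, C_hi=0.085.
(150−101)/(0.085−0.071) × (0.073−0.071) + 101 = 49/0.014 × 0.002 + 101 ≈ 108.00 → 108.
PM10 399.00: bracket 294.11–439.18 → index 101–150; slope 49/145.07, offset 104.89.
AQI = 101 + 49/145.07·104.89 ≈ 136.43 ⇒ 136.
PM2.5: 147.2 lies in 116.1–230.7, so I_lo=51, I_hi=100, C_lo=116.1, C_hi=230.7.
(100−51)/(230.7−116.1) × (147.2−116.1) + 51 = 49/114.6 × 31.1 + 51 ≈ 64.30 → 64.
CO: 35.89 ∈ [33.09, 50.27] ↔ index [151, 200].
151 + (35.89−33.09)·(200−151)/(50.27−33.09) = 151 + 2.80·49/17.18 ≈ 158.99, so AQI = 159.
NO₂: 535.66 lies in 487.57–853.74, so I_lo=101, I_hi=150, C_lo=487.57, C_hi=853.74.
(150−101)/(853.74−487.57) × (535.66−487.57) + 101 = 49/366.17 × 48.09 + 101 ≈ 107.44 → 107.
SO₂: 165.95 ∈ [132.85, 223.26] ↔ index [51, 100].
51 + (165.95−132.85)·(100−51)/(223.26−132.85) = 51 + 33.10·49/90.41 ≈ 68.94, so AQI = 69.
Sub-indices: O₃→108, PM10→136, PM2.5→64, CO→159, NO₂→107, SO₂→69. Ranked high→low: 159, 136, 108, 107, 69, 64. Second-highest sub-index = 136.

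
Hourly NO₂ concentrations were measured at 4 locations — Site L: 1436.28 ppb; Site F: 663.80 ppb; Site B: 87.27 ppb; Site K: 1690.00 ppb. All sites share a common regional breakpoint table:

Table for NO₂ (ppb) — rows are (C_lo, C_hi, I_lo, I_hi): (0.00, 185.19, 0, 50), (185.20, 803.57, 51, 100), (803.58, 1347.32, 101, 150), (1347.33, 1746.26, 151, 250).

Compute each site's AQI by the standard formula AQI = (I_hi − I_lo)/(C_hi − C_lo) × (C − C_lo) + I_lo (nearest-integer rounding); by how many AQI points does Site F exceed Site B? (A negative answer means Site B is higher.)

Site L: 1436.28 ∈ [1347.33, 1746.26] ↔ index [151, 250].
151 + (1436.28−1347.33)·(250−151)/(1746.26−1347.33) = 151 + 88.95·99/398.93 ≈ 173.07, so AQI = 173.
Site F: 663.80 lies in 185.20–803.57, so I_lo=51, I_hi=100, C_lo=185.20, C_hi=803.57.
(100−51)/(803.57−185.20) × (663.80−185.20) + 51 = 49/618.37 × 478.60 + 51 ≈ 88.92 → 89.
Site B 87.27: bracket 0.00–185.19 → index 0–50; slope 50/185.19, offset 87.27.
AQI = 0 + 50/185.19·87.27 ≈ 23.56 ⇒ 24.
Site K: 1690.00 lies in 1347.33–1746.26, so I_lo=151, I_hi=250, C_lo=1347.33, C_hi=1746.26.
(250−151)/(1746.26−1347.33) × (1690.00−1347.33) + 151 = 99/398.93 × 342.67 + 151 ≈ 236.04 → 236.
AQIs: Site L=173, Site F=89, Site B=24, Site K=236. Site F (89) − Site B (24) = 65.

65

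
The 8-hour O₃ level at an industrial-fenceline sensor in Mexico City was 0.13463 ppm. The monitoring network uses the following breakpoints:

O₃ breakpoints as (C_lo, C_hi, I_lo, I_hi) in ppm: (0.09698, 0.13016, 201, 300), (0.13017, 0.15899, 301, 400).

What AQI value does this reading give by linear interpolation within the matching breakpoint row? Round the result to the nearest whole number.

O₃ 0.13463: bracket 0.13017–0.15899 → index 301–400; slope 99/0.02882, offset 0.00446.
AQI = 301 + 99/0.02882·0.00446 ≈ 316.32 ⇒ 316.

316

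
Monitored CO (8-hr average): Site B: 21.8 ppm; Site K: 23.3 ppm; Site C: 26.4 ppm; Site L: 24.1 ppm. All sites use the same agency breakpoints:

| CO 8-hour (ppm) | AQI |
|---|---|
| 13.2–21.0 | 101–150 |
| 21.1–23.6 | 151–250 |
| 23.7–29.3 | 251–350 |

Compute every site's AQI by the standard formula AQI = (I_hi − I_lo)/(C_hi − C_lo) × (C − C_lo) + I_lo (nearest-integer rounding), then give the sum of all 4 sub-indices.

974

Site B: 21.8 lies in 21.1–23.6, so I_lo=151, I_hi=250, C_lo=21.1, C_hi=23.6.
(250−151)/(23.6−21.1) × (21.8−21.1) + 151 = 99/2.5 × 0.7 + 151 ≈ 178.72 → 179.
Site K: row 21.1–23.6 (AQI 151–250). (250−151)·(23.3−21.1)/(23.6−21.1) + 151 = 99·2.2/2.5 + 151 ≈ 238.12 → 238.
Site C: row 23.7–29.3 (AQI 251–350). (350−251)·(26.4−23.7)/(29.3−23.7) + 251 = 99·2.7/5.6 + 251 ≈ 298.73 → 299.
Site L: 24.1 ∈ [23.7, 29.3] ↔ index [251, 350].
251 + (24.1−23.7)·(350−251)/(29.3−23.7) = 251 + 0.4·99/5.6 ≈ 258.07, so AQI = 258.
AQIs: Site B=179, Site K=238, Site C=299, Site L=258. Sum = 179 + 238 + 299 + 258 = 974.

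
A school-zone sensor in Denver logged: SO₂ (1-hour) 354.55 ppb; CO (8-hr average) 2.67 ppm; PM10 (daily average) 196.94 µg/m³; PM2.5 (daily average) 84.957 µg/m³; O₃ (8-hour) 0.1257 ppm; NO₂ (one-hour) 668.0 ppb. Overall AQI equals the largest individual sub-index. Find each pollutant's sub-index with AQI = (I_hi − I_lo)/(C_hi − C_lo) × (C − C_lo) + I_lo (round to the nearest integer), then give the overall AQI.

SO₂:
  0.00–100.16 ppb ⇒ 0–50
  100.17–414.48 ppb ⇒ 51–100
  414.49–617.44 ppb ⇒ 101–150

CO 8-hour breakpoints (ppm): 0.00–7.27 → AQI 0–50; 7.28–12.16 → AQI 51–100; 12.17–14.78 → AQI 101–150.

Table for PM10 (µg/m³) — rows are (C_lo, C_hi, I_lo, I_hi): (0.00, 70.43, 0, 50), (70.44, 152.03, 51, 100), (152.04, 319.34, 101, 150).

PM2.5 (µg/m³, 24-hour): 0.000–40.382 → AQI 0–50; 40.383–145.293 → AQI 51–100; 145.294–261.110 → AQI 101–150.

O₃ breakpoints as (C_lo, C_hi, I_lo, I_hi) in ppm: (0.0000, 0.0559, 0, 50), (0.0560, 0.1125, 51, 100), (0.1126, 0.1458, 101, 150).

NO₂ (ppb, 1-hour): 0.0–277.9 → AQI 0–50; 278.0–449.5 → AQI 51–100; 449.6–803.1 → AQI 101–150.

131

SO₂ 354.55: bracket 100.17–414.48 → index 51–100; slope 49/314.31, offset 254.38.
AQI = 51 + 49/314.31·254.38 ≈ 90.66 ⇒ 91.
CO: 2.67 lies in 0.00–7.27, so I_lo=0, I_hi=50, C_lo=0.00, C_hi=7.27.
(50−0)/(7.27−0.00) × (2.67−0.00) + 0 = 50/7.27 × 2.67 + 0 ≈ 18.36 → 18.
PM10 196.94: bracket 152.04–319.34 → index 101–150; slope 49/167.30, offset 44.90.
AQI = 101 + 49/167.30·44.90 ≈ 114.15 ⇒ 114.
PM2.5 84.957: bracket 40.383–145.293 → index 51–100; slope 49/104.910, offset 44.574.
AQI = 51 + 49/104.910·44.574 ≈ 71.82 ⇒ 72.
O₃: 0.1257 lies in 0.1126–0.1458, so I_lo=101, I_hi=150, C_lo=0.1126, C_hi=0.1458.
(150−101)/(0.1458−0.1126) × (0.1257−0.1126) + 101 = 49/0.0332 × 0.0131 + 101 ≈ 120.33 → 120.
NO₂: row 449.6–803.1 (AQI 101–150). (150−101)·(668.0−449.6)/(803.1−449.6) + 101 = 49·218.4/353.5 + 101 ≈ 131.27 → 131.
Sub-indices: SO₂→91, CO→18, PM10→114, PM2.5→72, O₃→120, NO₂→131. Overall AQI = max = 131; dominant pollutant is NO₂.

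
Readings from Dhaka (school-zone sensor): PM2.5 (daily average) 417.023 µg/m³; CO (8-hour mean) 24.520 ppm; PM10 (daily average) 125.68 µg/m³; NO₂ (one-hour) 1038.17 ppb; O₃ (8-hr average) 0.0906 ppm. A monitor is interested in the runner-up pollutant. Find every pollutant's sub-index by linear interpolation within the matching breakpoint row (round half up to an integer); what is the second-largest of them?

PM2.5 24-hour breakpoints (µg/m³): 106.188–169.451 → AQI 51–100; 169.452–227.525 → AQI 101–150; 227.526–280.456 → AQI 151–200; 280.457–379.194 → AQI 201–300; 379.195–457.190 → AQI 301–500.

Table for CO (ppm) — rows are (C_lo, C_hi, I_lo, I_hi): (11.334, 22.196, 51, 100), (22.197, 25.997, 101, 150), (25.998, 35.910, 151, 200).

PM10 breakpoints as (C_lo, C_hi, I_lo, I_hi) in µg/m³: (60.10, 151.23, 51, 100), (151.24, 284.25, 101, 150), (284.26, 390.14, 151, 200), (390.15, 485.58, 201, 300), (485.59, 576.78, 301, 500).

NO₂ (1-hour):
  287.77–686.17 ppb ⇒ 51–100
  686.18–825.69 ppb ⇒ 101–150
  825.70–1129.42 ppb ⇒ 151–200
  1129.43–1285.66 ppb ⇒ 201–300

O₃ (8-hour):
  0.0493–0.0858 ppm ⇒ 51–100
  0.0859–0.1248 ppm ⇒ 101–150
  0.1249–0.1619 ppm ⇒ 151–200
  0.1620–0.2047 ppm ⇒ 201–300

185

PM2.5: 417.023 ∈ [379.195, 457.190] ↔ index [301, 500].
301 + (417.023−379.195)·(500−301)/(457.190−379.195) = 301 + 37.828·199/77.995 ≈ 397.52, so AQI = 398.
CO: 24.520 ∈ [22.197, 25.997] ↔ index [101, 150].
101 + (24.520−22.197)·(150−101)/(25.997−22.197) = 101 + 2.323·49/3.800 ≈ 130.95, so AQI = 131.
PM10 125.68: bracket 60.10–151.23 → index 51–100; slope 49/91.13, offset 65.58.
AQI = 51 + 49/91.13·65.58 ≈ 86.26 ⇒ 86.
NO₂: 1038.17 lies in 825.70–1129.42, so I_lo=151, I_hi=200, C_lo=825.70, C_hi=1129.42.
(200−151)/(1129.42−825.70) × (1038.17−825.70) + 151 = 49/303.72 × 212.47 + 151 ≈ 185.28 → 185.
O₃: row 0.0859–0.1248 (AQI 101–150). (150−101)·(0.0906−0.0859)/(0.1248−0.0859) + 101 = 49·0.0047/0.0389 + 101 ≈ 106.92 → 107.
Sub-indices: PM2.5→398, CO→131, PM10→86, NO₂→185, O₃→107. Ranked high→low: 398, 185, 131, 107, 86. Second-highest sub-index = 185.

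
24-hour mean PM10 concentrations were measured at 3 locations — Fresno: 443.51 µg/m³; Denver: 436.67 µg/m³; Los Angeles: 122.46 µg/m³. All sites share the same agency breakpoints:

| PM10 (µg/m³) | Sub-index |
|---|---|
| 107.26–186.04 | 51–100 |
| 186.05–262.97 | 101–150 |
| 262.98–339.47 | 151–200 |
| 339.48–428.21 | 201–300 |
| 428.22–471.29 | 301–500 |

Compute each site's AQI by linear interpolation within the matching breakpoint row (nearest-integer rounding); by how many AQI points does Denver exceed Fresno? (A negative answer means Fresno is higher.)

Fresno: row 428.22–471.29 (AQI 301–500). (500−301)·(443.51−428.22)/(471.29−428.22) + 301 = 199·15.29/43.07 + 301 ≈ 371.65 → 372.
Denver: 436.67 lies in 428.22–471.29, so I_lo=301, I_hi=500, C_lo=428.22, C_hi=471.29.
(500−301)/(471.29−428.22) × (436.67−428.22) + 301 = 199/43.07 × 8.45 + 301 ≈ 340.04 → 340.
Los Angeles 122.46: bracket 107.26–186.04 → index 51–100; slope 49/78.78, offset 15.20.
AQI = 51 + 49/78.78·15.20 ≈ 60.45 ⇒ 60.
AQIs: Fresno=372, Denver=340, Los Angeles=60. Denver (340) − Fresno (372) = -32.

-32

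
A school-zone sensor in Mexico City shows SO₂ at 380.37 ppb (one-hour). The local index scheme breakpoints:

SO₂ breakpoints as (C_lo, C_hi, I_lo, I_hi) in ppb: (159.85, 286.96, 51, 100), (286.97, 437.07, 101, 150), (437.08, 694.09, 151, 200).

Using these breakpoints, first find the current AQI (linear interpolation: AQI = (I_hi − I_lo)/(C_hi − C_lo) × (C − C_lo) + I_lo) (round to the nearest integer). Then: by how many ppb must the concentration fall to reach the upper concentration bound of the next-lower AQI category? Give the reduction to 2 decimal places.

SO₂ 380.37: bracket 286.97–437.07 → index 101–150; slope 49/150.10, offset 93.40.
AQI = 101 + 49/150.10·93.40 ≈ 131.49 ⇒ 131.
Current AQI 131 is in the Unhealthy for Sensitive Groups range (101–150). The next-lower category tops out at AQI 100, whose upper concentration bound is 286.96 ppb.
Reduction needed = 380.37 − 286.96 = 93.41 ppb.

93.41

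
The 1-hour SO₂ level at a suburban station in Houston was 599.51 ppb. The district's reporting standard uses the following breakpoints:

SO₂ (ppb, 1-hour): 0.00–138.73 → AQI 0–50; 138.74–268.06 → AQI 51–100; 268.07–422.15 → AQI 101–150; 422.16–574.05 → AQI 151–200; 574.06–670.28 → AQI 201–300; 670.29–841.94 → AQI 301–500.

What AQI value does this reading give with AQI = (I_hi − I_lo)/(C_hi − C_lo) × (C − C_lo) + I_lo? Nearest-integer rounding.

227

SO₂: row 574.06–670.28 (AQI 201–300). (300−201)·(599.51−574.06)/(670.28−574.06) + 201 = 99·25.45/96.22 + 201 ≈ 227.19 → 227.
AQI 227 falls in the Very Unhealthy category.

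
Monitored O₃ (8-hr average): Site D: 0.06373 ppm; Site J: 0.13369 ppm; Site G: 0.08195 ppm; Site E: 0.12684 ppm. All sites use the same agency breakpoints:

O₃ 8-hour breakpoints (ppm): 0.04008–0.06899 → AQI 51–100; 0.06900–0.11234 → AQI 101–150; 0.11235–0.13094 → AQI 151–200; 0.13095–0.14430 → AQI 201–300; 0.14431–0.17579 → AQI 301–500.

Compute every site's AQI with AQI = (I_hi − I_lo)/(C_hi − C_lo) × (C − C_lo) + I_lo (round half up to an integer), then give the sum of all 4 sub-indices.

Site D: 0.06373 lies in 0.04008–0.06899, so I_lo=51, I_hi=100, C_lo=0.04008, C_hi=0.06899.
(100−51)/(0.06899−0.04008) × (0.06373−0.04008) + 51 = 49/0.02891 × 0.02365 + 51 ≈ 91.08 → 91.
Site J 0.13369: bracket 0.13095–0.14430 → index 201–300; slope 99/0.01335, offset 0.00274.
AQI = 201 + 99/0.01335·0.00274 ≈ 221.32 ⇒ 221.
Site G 0.08195: bracket 0.06900–0.11234 → index 101–150; slope 49/0.04334, offset 0.01295.
AQI = 101 + 49/0.04334·0.01295 ≈ 115.64 ⇒ 116.
Site E: row 0.11235–0.13094 (AQI 151–200). (200−151)·(0.12684−0.11235)/(0.13094−0.11235) + 151 = 49·0.01449/0.01859 + 151 ≈ 189.19 → 189.
AQIs: Site D=91, Site J=221, Site G=116, Site E=189. Sum = 91 + 221 + 116 + 189 = 617.

617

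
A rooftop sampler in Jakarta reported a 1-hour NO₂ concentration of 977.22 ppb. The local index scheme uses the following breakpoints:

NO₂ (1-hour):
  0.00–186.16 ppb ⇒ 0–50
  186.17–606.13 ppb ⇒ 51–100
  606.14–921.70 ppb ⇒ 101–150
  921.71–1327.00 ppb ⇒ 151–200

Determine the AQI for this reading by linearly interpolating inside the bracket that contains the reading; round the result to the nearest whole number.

158

NO₂: 977.22 ∈ [921.71, 1327.00] ↔ index [151, 200].
151 + (977.22−921.71)·(200−151)/(1327.00−921.71) = 151 + 55.51·49/405.29 ≈ 157.71, so AQI = 158.
AQI 158 falls in the Unhealthy category.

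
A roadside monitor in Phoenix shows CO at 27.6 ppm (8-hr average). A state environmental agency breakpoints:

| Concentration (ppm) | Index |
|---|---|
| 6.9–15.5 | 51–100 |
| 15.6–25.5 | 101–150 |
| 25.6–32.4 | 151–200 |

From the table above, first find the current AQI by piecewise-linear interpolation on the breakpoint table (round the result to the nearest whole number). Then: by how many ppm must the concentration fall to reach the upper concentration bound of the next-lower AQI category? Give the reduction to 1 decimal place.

CO 27.6: bracket 25.6–32.4 → index 151–200; slope 49/6.8, offset 2.0.
AQI = 151 + 49/6.8·2.0 ≈ 165.41 ⇒ 165.
Current AQI 165 is in the Unhealthy range (151–200). The next-lower category tops out at AQI 150, whose upper concentration bound is 25.5 ppm.
Reduction needed = 27.6 − 25.5 = 2.1 ppm.

2.1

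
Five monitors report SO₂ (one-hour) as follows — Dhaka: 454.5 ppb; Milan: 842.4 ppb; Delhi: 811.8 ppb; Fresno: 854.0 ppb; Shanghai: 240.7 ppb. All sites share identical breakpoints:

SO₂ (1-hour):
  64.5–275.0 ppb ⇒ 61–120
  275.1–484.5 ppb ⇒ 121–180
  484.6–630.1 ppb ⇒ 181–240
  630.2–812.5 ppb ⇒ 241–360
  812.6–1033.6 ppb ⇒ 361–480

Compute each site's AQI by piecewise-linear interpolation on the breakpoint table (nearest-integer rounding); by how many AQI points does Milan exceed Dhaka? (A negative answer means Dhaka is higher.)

205

Dhaka 454.5: bracket 275.1–484.5 → index 121–180; slope 59/209.4, offset 179.4.
AQI = 121 + 59/209.4·179.4 ≈ 171.55 ⇒ 172.
Milan 842.4: bracket 812.6–1033.6 → index 361–480; slope 119/221.0, offset 29.8.
AQI = 361 + 119/221.0·29.8 ≈ 377.05 ⇒ 377.
Delhi: 811.8 ∈ [630.2, 812.5] ↔ index [241, 360].
241 + (811.8−630.2)·(360−241)/(812.5−630.2) = 241 + 181.6·119/182.3 ≈ 359.54, so AQI = 360.
Fresno: 854.0 lies in 812.6–1033.6, so I_lo=361, I_hi=480, C_lo=812.6, C_hi=1033.6.
(480−361)/(1033.6−812.6) × (854.0−812.6) + 361 = 119/221.0 × 41.4 + 361 ≈ 383.29 → 383.
Shanghai: 240.7 lies in 64.5–275.0, so I_lo=61, I_hi=120, C_lo=64.5, C_hi=275.0.
(120−61)/(275.0−64.5) × (240.7−64.5) + 61 = 59/210.5 × 176.2 + 61 ≈ 110.39 → 110.
AQIs: Dhaka=172, Milan=377, Delhi=360, Fresno=383, Shanghai=110. Milan (377) − Dhaka (172) = 205.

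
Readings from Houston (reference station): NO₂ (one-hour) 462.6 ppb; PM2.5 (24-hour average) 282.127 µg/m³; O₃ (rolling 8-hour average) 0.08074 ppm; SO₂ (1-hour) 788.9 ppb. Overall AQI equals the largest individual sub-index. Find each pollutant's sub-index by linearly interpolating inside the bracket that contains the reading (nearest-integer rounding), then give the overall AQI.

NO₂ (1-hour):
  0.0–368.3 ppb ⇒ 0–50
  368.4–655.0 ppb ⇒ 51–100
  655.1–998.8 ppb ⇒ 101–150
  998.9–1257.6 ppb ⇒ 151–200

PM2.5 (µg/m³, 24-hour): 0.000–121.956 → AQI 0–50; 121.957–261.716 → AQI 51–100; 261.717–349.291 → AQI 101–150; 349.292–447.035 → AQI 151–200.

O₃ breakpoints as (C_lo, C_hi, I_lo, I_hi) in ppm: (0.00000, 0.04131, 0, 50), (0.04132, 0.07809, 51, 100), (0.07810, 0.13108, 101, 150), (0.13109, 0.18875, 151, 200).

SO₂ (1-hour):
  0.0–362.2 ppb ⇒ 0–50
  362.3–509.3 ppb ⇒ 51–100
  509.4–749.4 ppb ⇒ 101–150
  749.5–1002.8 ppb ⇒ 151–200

NO₂: 462.6 lies in 368.4–655.0, so I_lo=51, I_hi=100, C_lo=368.4, C_hi=655.0.
(100−51)/(655.0−368.4) × (462.6−368.4) + 51 = 49/286.6 × 94.2 + 51 ≈ 67.11 → 67.
PM2.5: row 261.717–349.291 (AQI 101–150). (150−101)·(282.127−261.717)/(349.291−261.717) + 101 = 49·20.410/87.574 + 101 ≈ 112.42 → 112.
O₃: 0.08074 lies in 0.07810–0.13108, so I_lo=101, I_hi=150, C_lo=0.07810, C_hi=0.13108.
(150−101)/(0.13108−0.07810) × (0.08074−0.07810) + 101 = 49/0.05298 × 0.00264 + 101 ≈ 103.44 → 103.
SO₂: 788.9 lies in 749.5–1002.8, so I_lo=151, I_hi=200, C_lo=749.5, C_hi=1002.8.
(200−151)/(1002.8−749.5) × (788.9−749.5) + 151 = 49/253.3 × 39.4 + 151 ≈ 158.62 → 159.
Sub-indices: NO₂→67, PM2.5→112, O₃→103, SO₂→159. Overall AQI = max = 159; dominant pollutant is SO₂.
AQI 159: Unhealthy.

159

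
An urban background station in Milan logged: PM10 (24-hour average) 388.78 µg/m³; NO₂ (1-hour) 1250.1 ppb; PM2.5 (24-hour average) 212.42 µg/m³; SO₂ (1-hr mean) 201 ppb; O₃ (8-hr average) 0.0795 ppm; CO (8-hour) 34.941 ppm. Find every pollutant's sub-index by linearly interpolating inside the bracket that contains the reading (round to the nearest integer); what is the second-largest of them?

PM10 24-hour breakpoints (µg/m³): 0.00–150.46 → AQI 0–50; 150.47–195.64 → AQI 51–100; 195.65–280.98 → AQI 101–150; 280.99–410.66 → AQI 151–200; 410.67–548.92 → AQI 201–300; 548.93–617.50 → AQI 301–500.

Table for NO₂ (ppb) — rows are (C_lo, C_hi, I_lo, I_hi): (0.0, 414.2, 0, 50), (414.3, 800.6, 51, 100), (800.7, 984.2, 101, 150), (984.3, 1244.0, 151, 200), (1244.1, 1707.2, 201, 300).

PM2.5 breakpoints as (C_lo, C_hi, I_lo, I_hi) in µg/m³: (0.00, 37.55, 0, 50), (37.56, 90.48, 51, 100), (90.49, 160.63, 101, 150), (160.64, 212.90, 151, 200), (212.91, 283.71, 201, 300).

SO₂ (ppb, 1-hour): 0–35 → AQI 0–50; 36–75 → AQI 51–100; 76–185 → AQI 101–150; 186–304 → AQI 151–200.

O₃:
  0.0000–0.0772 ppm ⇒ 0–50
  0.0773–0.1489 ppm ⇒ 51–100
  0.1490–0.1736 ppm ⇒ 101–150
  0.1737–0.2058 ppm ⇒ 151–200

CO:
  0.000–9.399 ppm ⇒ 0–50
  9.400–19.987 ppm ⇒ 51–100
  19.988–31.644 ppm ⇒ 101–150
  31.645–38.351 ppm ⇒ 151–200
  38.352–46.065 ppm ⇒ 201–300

200

PM10 388.78: bracket 280.99–410.66 → index 151–200; slope 49/129.67, offset 107.79.
AQI = 151 + 49/129.67·107.79 ≈ 191.73 ⇒ 192.
NO₂ 1250.1: bracket 1244.1–1707.2 → index 201–300; slope 99/463.1, offset 6.0.
AQI = 201 + 99/463.1·6.0 ≈ 202.28 ⇒ 202.
PM2.5: row 160.64–212.90 (AQI 151–200). (200−151)·(212.42−160.64)/(212.90−160.64) + 151 = 49·51.78/52.26 + 151 ≈ 199.55 → 200.
SO₂ 201: bracket 186–304 → index 151–200; slope 49/118, offset 15.
AQI = 151 + 49/118·15 ≈ 157.23 ⇒ 157.
O₃: 0.0795 lies in 0.0773–0.1489, so I_lo=51, I_hi=100, C_lo=0.0773, C_hi=0.1489.
(100−51)/(0.1489−0.0773) × (0.0795−0.0773) + 51 = 49/0.0716 × 0.0022 + 51 ≈ 52.51 → 53.
CO: row 31.645–38.351 (AQI 151–200). (200−151)·(34.941−31.645)/(38.351−31.645) + 151 = 49·3.296/6.706 + 151 ≈ 175.08 → 175.
Sub-indices: PM10→192, NO₂→202, PM2.5→200, SO₂→157, O₃→53, CO→175. Ranked high→low: 202, 200, 192, 175, 157, 53. Second-highest sub-index = 200.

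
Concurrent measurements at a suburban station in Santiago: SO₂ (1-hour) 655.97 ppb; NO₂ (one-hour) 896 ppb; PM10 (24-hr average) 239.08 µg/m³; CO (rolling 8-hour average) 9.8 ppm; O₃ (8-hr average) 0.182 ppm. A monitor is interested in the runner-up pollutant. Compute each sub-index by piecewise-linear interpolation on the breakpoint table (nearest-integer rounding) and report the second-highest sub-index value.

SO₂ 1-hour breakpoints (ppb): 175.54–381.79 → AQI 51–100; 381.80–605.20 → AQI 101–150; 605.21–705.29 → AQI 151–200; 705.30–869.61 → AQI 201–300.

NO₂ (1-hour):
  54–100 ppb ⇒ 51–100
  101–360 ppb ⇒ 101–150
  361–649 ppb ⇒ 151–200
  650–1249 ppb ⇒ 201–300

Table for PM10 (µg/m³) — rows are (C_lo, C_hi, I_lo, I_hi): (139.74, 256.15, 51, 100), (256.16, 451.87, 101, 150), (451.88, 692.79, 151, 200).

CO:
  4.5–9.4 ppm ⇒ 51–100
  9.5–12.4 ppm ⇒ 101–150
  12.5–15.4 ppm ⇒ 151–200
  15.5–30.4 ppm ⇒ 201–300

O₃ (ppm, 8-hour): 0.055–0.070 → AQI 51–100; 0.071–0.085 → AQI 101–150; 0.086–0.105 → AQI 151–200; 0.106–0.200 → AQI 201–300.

SO₂: row 605.21–705.29 (AQI 151–200). (200−151)·(655.97−605.21)/(705.29−605.21) + 151 = 49·50.76/100.08 + 151 ≈ 175.85 → 176.
NO₂: 896 ∈ [650, 1249] ↔ index [201, 300].
201 + (896−650)·(300−201)/(1249−650) = 201 + 246·99/599 ≈ 241.66, so AQI = 242.
PM10 239.08: bracket 139.74–256.15 → index 51–100; slope 49/116.41, offset 99.34.
AQI = 51 + 49/116.41·99.34 ≈ 92.81 ⇒ 93.
CO: row 9.5–12.4 (AQI 101–150). (150−101)·(9.8−9.5)/(12.4−9.5) + 101 = 49·0.3/2.9 + 101 ≈ 106.07 → 106.
O₃: row 0.106–0.200 (AQI 201–300). (300−201)·(0.182−0.106)/(0.200−0.106) + 201 = 99·0.076/0.094 + 201 ≈ 281.04 → 281.
Sub-indices: SO₂→176, NO₂→242, PM10→93, CO→106, O₃→281. Ranked high→low: 281, 242, 176, 106, 93. Second-highest sub-index = 242.

242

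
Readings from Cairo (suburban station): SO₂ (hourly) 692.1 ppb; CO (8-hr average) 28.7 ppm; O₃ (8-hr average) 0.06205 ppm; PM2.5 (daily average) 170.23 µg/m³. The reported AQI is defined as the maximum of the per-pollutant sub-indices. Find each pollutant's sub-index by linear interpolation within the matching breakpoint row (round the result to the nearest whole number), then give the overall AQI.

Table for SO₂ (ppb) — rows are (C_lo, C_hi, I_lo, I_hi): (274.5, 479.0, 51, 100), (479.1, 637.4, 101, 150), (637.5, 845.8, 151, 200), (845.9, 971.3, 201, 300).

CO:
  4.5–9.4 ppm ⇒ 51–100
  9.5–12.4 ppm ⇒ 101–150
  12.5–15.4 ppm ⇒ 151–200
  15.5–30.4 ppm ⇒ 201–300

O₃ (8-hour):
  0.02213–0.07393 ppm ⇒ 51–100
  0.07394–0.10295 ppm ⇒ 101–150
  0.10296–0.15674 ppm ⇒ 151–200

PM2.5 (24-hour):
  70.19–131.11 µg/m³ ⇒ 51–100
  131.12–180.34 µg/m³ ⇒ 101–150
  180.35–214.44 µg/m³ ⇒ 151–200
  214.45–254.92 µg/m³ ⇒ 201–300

SO₂: 692.1 ∈ [637.5, 845.8] ↔ index [151, 200].
151 + (692.1−637.5)·(200−151)/(845.8−637.5) = 151 + 54.6·49/208.3 ≈ 163.84, so AQI = 164.
CO: 28.7 lies in 15.5–30.4, so I_lo=201, I_hi=300, C_lo=15.5, C_hi=30.4.
(300−201)/(30.4−15.5) × (28.7−15.5) + 201 = 99/14.9 × 13.2 + 201 ≈ 288.70 → 289.
O₃ 0.06205: bracket 0.02213–0.07393 → index 51–100; slope 49/0.05180, offset 0.03992.
AQI = 51 + 49/0.05180·0.03992 ≈ 88.76 ⇒ 89.
PM2.5: 170.23 ∈ [131.12, 180.34] ↔ index [101, 150].
101 + (170.23−131.12)·(150−101)/(180.34−131.12) = 101 + 39.11·49/49.22 ≈ 139.94, so AQI = 140.
Sub-indices: SO₂→164, CO→289, O₃→89, PM2.5→140. Overall AQI = max = 289; dominant pollutant is CO.
AQI 289: Very Unhealthy.

289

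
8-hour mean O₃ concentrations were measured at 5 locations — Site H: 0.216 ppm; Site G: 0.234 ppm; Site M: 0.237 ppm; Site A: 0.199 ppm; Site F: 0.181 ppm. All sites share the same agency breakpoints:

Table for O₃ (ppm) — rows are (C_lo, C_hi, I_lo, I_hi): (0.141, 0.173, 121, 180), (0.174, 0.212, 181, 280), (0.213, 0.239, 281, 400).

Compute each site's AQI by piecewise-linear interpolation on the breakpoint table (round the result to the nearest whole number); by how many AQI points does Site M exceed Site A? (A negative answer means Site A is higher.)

Site H: row 0.213–0.239 (AQI 281–400). (400−281)·(0.216−0.213)/(0.239−0.213) + 281 = 119·0.003/0.026 + 281 ≈ 294.73 → 295.
Site G 0.234: bracket 0.213–0.239 → index 281–400; slope 119/0.026, offset 0.021.
AQI = 281 + 119/0.026·0.021 ≈ 377.12 ⇒ 377.
Site M: row 0.213–0.239 (AQI 281–400). (400−281)·(0.237−0.213)/(0.239−0.213) + 281 = 119·0.024/0.026 + 281 ≈ 390.85 → 391.
Site A: 0.199 lies in 0.174–0.212, so I_lo=181, I_hi=280, C_lo=0.174, C_hi=0.212.
(280−181)/(0.212−0.174) × (0.199−0.174) + 181 = 99/0.038 × 0.025 + 181 ≈ 246.13 → 246.
Site F: row 0.174–0.212 (AQI 181–280). (280−181)·(0.181−0.174)/(0.212−0.174) + 181 = 99·0.007/0.038 + 181 ≈ 199.24 → 199.
AQIs: Site H=295, Site G=377, Site M=391, Site A=246, Site F=199. Site M (391) − Site A (246) = 145.

145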